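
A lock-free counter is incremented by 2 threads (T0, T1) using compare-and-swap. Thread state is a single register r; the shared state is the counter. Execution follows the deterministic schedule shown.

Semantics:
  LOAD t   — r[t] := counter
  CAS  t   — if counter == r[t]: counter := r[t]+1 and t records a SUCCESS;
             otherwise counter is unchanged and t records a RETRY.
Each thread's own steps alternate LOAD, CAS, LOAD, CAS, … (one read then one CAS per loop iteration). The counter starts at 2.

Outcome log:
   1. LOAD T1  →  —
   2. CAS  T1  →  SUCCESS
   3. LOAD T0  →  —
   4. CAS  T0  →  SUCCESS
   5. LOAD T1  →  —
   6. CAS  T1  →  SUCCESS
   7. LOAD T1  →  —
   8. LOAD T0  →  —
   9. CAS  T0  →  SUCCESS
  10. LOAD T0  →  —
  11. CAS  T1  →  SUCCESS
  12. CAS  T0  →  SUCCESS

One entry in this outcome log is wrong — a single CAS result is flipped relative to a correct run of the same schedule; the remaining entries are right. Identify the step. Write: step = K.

Re-executing:
step 1: T1 LOAD ⇒ load; ctr=2 reg=2
step 2: T1 CAS ⇒ ok; ctr=3 reg=2
step 3: T0 LOAD ⇒ load; ctr=3 reg=3
step 4: T0 CAS ⇒ ok; ctr=4 reg=3
step 5: T1 LOAD ⇒ load; ctr=4 reg=4
step 6: T1 CAS ⇒ ok; ctr=5 reg=4
step 7: T1 LOAD ⇒ load; ctr=5 reg=5
step 8: T0 LOAD ⇒ load; ctr=5 reg=5
step 9: T0 CAS ⇒ ok; ctr=6 reg=5
step 10: T0 LOAD ⇒ load; ctr=6 reg=6
step 11: T1 CAS ⇒ retry; ctr=6 reg=5
step 12: T0 CAS ⇒ ok; ctr=7 reg=6
Flip is step 11.

step = 11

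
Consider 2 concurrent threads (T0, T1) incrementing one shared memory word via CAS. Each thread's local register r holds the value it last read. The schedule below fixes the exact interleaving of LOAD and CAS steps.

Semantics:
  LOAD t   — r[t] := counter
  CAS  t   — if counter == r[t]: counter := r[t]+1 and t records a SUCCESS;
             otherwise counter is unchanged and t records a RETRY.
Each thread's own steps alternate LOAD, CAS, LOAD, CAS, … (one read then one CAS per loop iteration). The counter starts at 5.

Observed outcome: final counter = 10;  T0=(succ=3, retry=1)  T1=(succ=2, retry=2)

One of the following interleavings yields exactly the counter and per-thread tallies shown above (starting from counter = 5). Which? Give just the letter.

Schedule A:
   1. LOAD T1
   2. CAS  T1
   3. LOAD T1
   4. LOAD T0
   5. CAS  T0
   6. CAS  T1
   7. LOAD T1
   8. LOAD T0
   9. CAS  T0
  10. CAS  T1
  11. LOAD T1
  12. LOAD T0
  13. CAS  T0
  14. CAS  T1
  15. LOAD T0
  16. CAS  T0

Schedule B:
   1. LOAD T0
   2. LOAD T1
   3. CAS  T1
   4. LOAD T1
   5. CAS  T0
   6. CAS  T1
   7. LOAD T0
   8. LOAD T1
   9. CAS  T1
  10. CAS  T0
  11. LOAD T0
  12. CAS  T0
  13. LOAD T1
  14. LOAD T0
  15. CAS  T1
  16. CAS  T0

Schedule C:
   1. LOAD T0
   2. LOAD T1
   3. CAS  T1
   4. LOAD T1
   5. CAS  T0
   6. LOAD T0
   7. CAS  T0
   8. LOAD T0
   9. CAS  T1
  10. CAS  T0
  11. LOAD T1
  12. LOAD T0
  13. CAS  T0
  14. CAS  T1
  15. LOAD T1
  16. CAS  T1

Simulating candidate C:
   1) LOAD T0:  M=5  r_T0=5
   2) LOAD T1:  M=5  r_T1=5
   3) CAS  T1:  M=6  r_T1=5 ✓
   4) LOAD T1:  M=6  r_T1=6
   5) CAS  T0:  M=6  r_T0=5 ✗
   6) LOAD T0:  M=6  r_T0=6
   7) CAS  T0:  M=7  r_T0=6 ✓
   8) LOAD T0:  M=7  r_T0=7
   9) CAS  T1:  M=7  r_T1=6 ✗
  10) CAS  T0:  M=8  r_T0=7 ✓
  11) LOAD T1:  M=8  r_T1=8
  12) LOAD T0:  M=8  r_T0=8
  13) CAS  T0:  M=9  r_T0=8 ✓
  14) CAS  T1:  M=9  r_T1=8 ✗
  15) LOAD T1:  M=9  r_T1=9
  16) CAS  T1:  M=10  r_T1=9 ✓

C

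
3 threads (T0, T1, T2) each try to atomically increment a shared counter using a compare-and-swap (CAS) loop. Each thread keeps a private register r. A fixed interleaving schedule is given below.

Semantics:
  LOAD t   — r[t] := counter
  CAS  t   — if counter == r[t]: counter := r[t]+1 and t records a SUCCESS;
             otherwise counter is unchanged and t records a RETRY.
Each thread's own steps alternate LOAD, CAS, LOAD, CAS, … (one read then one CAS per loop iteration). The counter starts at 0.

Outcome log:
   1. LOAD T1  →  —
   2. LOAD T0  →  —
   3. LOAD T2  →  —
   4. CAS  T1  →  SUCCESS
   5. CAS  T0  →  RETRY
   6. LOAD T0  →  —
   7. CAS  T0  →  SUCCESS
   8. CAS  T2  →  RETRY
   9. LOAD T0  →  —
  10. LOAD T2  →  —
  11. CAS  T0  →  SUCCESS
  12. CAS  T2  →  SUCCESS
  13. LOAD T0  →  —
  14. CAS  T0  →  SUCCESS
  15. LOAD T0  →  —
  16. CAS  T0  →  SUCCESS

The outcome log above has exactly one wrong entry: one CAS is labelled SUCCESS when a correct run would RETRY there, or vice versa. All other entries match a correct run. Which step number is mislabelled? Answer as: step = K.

step = 12

Re-executing:
1. LOAD T1 → mem=0 r[T1]=0 [LOAD]
2. LOAD T0 → mem=0 r[T0]=0 [LOAD]
3. LOAD T2 → mem=0 r[T2]=0 [LOAD]
4. CAS T1 → mem=1 r[T1]=0 [OK]
5. CAS T0 → mem=1 r[T0]=0 [RETRY]
6. LOAD T0 → mem=1 r[T0]=1 [LOAD]
7. CAS T0 → mem=2 r[T0]=1 [OK]
8. CAS T2 → mem=2 r[T2]=0 [RETRY]
9. LOAD T0 → mem=2 r[T0]=2 [LOAD]
10. LOAD T2 → mem=2 r[T2]=2 [LOAD]
11. CAS T0 → mem=3 r[T0]=2 [OK]
12. CAS T2 → mem=3 r[T2]=2 [RETRY]
13. LOAD T0 → mem=3 r[T0]=3 [LOAD]
14. CAS T0 → mem=4 r[T0]=3 [OK]
15. LOAD T0 → mem=4 r[T0]=4 [LOAD]
16. CAS T0 → mem=5 r[T0]=4 [OK]
Flip is step 12.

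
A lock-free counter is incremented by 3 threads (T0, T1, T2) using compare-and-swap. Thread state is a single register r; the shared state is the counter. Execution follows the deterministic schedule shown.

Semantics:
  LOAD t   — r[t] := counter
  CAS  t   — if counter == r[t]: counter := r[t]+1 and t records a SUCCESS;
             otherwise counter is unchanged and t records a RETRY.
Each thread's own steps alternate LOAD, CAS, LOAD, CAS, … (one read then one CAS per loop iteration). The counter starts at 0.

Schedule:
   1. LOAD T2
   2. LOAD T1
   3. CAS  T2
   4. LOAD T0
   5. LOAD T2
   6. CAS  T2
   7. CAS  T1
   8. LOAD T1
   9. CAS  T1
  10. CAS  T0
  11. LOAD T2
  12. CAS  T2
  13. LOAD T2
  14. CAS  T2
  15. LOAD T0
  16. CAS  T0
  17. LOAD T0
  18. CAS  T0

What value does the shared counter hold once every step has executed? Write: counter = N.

counter = 7

T2 LOAD — after: cnt=0, r=0 — load
T1 LOAD — after: cnt=0, r=0 — load
T2 CAS — after: cnt=1, r=0 — ok
T0 LOAD — after: cnt=1, r=1 — load
T2 LOAD — after: cnt=1, r=1 — load
T2 CAS — after: cnt=2, r=1 — ok
T1 CAS — after: cnt=2, r=0 — retry
T1 LOAD — after: cnt=2, r=2 — load
T1 CAS — after: cnt=3, r=2 — ok
T0 CAS — after: cnt=3, r=1 — retry
T2 LOAD — after: cnt=3, r=3 — load
T2 CAS — after: cnt=4, r=3 — ok
T2 LOAD — after: cnt=4, r=4 — load
T2 CAS — after: cnt=5, r=4 — ok
T0 LOAD — after: cnt=5, r=5 — load
T0 CAS — after: cnt=6, r=5 — ok
T0 LOAD — after: cnt=6, r=6 — load
T0 CAS — after: cnt=7, r=6 — ok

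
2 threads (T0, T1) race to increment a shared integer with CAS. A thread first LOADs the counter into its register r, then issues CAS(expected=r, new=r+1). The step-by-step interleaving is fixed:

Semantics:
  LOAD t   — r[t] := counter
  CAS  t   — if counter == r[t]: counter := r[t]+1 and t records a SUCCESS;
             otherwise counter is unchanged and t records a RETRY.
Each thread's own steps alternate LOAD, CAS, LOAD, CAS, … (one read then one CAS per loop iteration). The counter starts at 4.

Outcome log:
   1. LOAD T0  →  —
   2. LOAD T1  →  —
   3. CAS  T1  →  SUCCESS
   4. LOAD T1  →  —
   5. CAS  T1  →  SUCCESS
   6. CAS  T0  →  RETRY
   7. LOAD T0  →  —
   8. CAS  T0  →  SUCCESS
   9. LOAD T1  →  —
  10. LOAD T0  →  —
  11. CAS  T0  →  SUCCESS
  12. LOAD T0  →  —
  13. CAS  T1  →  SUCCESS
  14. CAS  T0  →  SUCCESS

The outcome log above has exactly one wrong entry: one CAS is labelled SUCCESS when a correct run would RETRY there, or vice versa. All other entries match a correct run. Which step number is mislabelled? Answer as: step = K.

Correct run:
step 1: T0 LOAD ⇒ load; ctr=4 reg=4
step 2: T1 LOAD ⇒ load; ctr=4 reg=4
step 3: T1 CAS ⇒ ok; ctr=5 reg=4
step 4: T1 LOAD ⇒ load; ctr=5 reg=5
step 5: T1 CAS ⇒ ok; ctr=6 reg=5
step 6: T0 CAS ⇒ retry; ctr=6 reg=4
step 7: T0 LOAD ⇒ load; ctr=6 reg=6
step 8: T0 CAS ⇒ ok; ctr=7 reg=6
step 9: T1 LOAD ⇒ load; ctr=7 reg=7
step 10: T0 LOAD ⇒ load; ctr=7 reg=7
step 11: T0 CAS ⇒ ok; ctr=8 reg=7
step 12: T0 LOAD ⇒ load; ctr=8 reg=8
step 13: T1 CAS ⇒ retry; ctr=8 reg=7
step 14: T0 CAS ⇒ ok; ctr=9 reg=8
Mismatch at 13.

step = 13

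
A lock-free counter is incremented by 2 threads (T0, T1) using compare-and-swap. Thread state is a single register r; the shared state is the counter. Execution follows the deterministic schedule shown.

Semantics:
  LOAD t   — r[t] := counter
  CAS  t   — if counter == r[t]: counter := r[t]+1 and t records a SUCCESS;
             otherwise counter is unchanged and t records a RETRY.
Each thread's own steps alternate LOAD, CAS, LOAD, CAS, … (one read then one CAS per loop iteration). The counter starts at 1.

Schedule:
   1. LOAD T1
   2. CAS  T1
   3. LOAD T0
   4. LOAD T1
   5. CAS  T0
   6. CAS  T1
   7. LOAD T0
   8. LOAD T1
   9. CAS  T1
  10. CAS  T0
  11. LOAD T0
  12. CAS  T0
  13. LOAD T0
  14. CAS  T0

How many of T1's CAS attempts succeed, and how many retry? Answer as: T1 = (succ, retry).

T1 = (2, 1)

T1 LOAD — after: cnt=1, r=1 — load
T1 CAS — after: cnt=2, r=1 — ok
T0 LOAD — after: cnt=2, r=2 — load
T1 LOAD — after: cnt=2, r=2 — load
T0 CAS — after: cnt=3, r=2 — ok
T1 CAS — after: cnt=3, r=2 — retry
T0 LOAD — after: cnt=3, r=3 — load
T1 LOAD — after: cnt=3, r=3 — load
T1 CAS — after: cnt=4, r=3 — ok
T0 CAS — after: cnt=4, r=3 — retry
T0 LOAD — after: cnt=4, r=4 — load
T0 CAS — after: cnt=5, r=4 — ok
T0 LOAD — after: cnt=5, r=5 — load
T0 CAS — after: cnt=6, r=5 — ok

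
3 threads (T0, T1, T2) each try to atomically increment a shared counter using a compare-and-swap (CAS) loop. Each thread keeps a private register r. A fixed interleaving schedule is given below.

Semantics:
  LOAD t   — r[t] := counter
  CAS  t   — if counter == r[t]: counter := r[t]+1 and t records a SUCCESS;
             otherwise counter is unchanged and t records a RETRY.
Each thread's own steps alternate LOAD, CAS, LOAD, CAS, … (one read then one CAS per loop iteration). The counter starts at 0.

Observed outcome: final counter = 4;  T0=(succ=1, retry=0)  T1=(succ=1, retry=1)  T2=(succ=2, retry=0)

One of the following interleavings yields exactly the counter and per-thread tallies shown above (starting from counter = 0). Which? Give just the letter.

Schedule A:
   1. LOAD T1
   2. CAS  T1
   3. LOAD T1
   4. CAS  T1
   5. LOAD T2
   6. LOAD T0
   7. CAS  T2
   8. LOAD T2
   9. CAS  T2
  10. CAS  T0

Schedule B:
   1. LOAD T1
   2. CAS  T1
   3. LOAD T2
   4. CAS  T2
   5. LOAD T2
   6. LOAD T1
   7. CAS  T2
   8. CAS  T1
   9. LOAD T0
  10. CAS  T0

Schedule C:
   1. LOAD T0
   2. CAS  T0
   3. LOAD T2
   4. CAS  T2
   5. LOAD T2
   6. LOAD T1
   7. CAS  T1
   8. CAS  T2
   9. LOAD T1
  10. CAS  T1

B

Simulating candidate B:
   1) LOAD T1:  M=0  r_T1=0
   2) CAS  T1:  M=1  r_T1=0 ✓
   3) LOAD T2:  M=1  r_T2=1
   4) CAS  T2:  M=2  r_T2=1 ✓
   5) LOAD T2:  M=2  r_T2=2
   6) LOAD T1:  M=2  r_T1=2
   7) CAS  T2:  M=3  r_T2=2 ✓
   8) CAS  T1:  M=3  r_T1=2 ✗
   9) LOAD T0:  M=3  r_T0=3
  10) CAS  T0:  M=4  r_T0=3 ✓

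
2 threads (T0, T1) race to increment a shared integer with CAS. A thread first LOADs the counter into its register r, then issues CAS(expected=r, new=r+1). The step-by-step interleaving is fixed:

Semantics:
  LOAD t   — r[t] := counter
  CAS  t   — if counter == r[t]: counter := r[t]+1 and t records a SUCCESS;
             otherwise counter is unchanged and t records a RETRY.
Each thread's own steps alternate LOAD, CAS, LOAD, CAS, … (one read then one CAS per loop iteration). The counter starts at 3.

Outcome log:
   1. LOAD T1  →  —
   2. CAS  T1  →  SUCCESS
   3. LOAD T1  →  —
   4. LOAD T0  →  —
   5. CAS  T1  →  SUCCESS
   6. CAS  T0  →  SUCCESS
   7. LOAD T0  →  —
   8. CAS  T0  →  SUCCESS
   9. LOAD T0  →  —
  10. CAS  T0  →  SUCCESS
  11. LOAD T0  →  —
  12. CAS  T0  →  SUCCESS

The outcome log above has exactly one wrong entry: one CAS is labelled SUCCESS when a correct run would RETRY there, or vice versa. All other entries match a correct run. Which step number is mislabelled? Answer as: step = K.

Reference trace:
T1 LOAD — after: cnt=3, r=3 — load
T1 CAS — after: cnt=4, r=3 — ok
T1 LOAD — after: cnt=4, r=4 — load
T0 LOAD — after: cnt=4, r=4 — load
T1 CAS — after: cnt=5, r=4 — ok
T0 CAS — after: cnt=5, r=4 — retry
T0 LOAD — after: cnt=5, r=5 — load
T0 CAS — after: cnt=6, r=5 — ok
T0 LOAD — after: cnt=6, r=6 — load
T0 CAS — after: cnt=7, r=6 — ok
T0 LOAD — after: cnt=7, r=7 — load
T0 CAS — after: cnt=8, r=7 — ok
Log disagrees first at step 6.

step = 6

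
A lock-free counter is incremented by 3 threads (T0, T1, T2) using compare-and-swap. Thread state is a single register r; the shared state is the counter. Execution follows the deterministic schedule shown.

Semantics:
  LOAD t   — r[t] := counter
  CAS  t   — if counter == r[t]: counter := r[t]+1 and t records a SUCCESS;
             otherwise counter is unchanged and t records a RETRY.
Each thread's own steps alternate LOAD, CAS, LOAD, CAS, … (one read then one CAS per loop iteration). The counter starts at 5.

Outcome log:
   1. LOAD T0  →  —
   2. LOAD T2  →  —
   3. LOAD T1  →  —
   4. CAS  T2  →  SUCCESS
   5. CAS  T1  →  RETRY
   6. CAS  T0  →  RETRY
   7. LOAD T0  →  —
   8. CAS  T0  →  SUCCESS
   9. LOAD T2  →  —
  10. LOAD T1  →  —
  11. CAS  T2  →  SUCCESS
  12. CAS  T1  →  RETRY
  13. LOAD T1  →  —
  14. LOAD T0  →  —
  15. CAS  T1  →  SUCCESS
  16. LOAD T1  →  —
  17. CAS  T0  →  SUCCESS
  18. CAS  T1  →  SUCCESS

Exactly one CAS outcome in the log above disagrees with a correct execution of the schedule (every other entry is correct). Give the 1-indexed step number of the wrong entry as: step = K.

step = 17

Re-executing:
1. LOAD T0 → mem=5 r[T0]=5 [LOAD]
2. LOAD T2 → mem=5 r[T2]=5 [LOAD]
3. LOAD T1 → mem=5 r[T1]=5 [LOAD]
4. CAS T2 → mem=6 r[T2]=5 [OK]
5. CAS T1 → mem=6 r[T1]=5 [RETRY]
6. CAS T0 → mem=6 r[T0]=5 [RETRY]
7. LOAD T0 → mem=6 r[T0]=6 [LOAD]
8. CAS T0 → mem=7 r[T0]=6 [OK]
9. LOAD T2 → mem=7 r[T2]=7 [LOAD]
10. LOAD T1 → mem=7 r[T1]=7 [LOAD]
11. CAS T2 → mem=8 r[T2]=7 [OK]
12. CAS T1 → mem=8 r[T1]=7 [RETRY]
13. LOAD T1 → mem=8 r[T1]=8 [LOAD]
14. LOAD T0 → mem=8 r[T0]=8 [LOAD]
15. CAS T1 → mem=9 r[T1]=8 [OK]
16. LOAD T1 → mem=9 r[T1]=9 [LOAD]
17. CAS T0 → mem=9 r[T0]=8 [RETRY]
18. CAS T1 → mem=10 r[T1]=9 [OK]
Flip is step 17.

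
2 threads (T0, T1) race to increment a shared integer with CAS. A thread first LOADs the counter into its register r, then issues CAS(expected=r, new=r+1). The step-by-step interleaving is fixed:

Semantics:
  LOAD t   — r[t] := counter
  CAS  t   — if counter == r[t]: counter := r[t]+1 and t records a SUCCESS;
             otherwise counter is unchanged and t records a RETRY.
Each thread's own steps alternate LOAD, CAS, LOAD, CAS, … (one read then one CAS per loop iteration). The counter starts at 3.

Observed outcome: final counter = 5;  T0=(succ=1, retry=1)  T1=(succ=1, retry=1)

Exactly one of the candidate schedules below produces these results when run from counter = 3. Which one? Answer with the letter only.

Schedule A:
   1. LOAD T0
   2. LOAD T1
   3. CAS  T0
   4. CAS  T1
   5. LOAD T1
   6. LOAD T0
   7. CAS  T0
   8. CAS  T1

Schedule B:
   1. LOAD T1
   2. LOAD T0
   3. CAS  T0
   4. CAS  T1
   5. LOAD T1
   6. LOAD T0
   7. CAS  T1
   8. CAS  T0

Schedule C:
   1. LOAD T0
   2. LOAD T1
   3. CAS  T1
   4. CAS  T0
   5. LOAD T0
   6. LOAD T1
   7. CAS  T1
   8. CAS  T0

Simulating candidate B:
#1 T1 reads 3
#2 T0 reads 3
#3 T0 CAS(3→4) writes; counter now 4
#4 T1 CAS(3→4) fails; counter now 4
#5 T1 reads 4
#6 T0 reads 4
#7 T1 CAS(4→5) writes; counter now 5
#8 T0 CAS(4→5) fails; counter now 5

B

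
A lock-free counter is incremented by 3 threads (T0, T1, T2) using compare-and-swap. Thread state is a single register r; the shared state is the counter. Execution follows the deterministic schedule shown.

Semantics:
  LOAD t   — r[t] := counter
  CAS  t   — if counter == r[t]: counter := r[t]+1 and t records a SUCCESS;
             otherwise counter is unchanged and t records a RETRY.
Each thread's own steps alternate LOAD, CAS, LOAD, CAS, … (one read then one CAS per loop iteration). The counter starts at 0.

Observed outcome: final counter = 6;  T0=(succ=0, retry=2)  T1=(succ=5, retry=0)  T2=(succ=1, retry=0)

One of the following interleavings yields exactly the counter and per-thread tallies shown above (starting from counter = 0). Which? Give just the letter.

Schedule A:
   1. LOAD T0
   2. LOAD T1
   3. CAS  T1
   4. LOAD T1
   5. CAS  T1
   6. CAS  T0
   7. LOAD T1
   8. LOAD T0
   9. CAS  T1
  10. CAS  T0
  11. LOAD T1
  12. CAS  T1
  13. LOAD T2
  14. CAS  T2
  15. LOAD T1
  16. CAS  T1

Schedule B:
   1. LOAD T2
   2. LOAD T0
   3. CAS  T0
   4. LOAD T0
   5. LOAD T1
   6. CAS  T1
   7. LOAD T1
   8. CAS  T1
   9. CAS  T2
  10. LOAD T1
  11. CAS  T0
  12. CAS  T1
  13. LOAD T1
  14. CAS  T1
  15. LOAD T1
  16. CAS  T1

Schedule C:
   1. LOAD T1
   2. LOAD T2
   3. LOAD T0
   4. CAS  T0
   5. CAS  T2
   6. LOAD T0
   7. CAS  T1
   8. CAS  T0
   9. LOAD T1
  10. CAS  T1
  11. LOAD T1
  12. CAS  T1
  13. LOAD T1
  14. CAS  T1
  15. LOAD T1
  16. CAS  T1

Tracing schedule A:
step 1: T0 LOAD ⇒ load; ctr=0 reg=0
step 2: T1 LOAD ⇒ load; ctr=0 reg=0
step 3: T1 CAS ⇒ ok; ctr=1 reg=0
step 4: T1 LOAD ⇒ load; ctr=1 reg=1
step 5: T1 CAS ⇒ ok; ctr=2 reg=1
step 6: T0 CAS ⇒ retry; ctr=2 reg=0
step 7: T1 LOAD ⇒ load; ctr=2 reg=2
step 8: T0 LOAD ⇒ load; ctr=2 reg=2
step 9: T1 CAS ⇒ ok; ctr=3 reg=2
step 10: T0 CAS ⇒ retry; ctr=3 reg=2
step 11: T1 LOAD ⇒ load; ctr=3 reg=3
step 12: T1 CAS ⇒ ok; ctr=4 reg=3
step 13: T2 LOAD ⇒ load; ctr=4 reg=4
step 14: T2 CAS ⇒ ok; ctr=5 reg=4
step 15: T1 LOAD ⇒ load; ctr=5 reg=5
step 16: T1 CAS ⇒ ok; ctr=6 reg=5

A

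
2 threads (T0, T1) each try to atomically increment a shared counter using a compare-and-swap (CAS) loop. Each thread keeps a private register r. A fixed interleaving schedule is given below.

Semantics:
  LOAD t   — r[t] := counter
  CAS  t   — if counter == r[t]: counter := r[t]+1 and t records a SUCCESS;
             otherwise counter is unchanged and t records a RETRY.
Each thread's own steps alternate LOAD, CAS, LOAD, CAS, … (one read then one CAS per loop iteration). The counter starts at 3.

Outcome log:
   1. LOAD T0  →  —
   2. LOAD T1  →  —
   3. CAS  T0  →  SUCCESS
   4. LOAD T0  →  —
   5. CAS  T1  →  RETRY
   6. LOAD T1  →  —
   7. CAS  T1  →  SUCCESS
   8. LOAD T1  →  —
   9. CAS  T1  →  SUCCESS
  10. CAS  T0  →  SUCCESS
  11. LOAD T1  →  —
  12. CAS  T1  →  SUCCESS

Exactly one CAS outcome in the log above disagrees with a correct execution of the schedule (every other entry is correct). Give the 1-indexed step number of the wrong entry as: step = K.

Re-executing:
[1] T0.load  rd  (counter 3, T0.r 3)
[2] T1.load  rd  (counter 3, T1.r 3)
[3] T0.cas  hit  (counter 4, T0.r 3)
[4] T0.load  rd  (counter 4, T0.r 4)
[5] T1.cas  miss  (counter 4, T1.r 3)
[6] T1.load  rd  (counter 4, T1.r 4)
[7] T1.cas  hit  (counter 5, T1.r 4)
[8] T1.load  rd  (counter 5, T1.r 5)
[9] T1.cas  hit  (counter 6, T1.r 5)
[10] T0.cas  miss  (counter 6, T0.r 4)
[11] T1.load  rd  (counter 6, T1.r 6)
[12] T1.cas  hit  (counter 7, T1.r 6)
Mismatch at 10.

step = 10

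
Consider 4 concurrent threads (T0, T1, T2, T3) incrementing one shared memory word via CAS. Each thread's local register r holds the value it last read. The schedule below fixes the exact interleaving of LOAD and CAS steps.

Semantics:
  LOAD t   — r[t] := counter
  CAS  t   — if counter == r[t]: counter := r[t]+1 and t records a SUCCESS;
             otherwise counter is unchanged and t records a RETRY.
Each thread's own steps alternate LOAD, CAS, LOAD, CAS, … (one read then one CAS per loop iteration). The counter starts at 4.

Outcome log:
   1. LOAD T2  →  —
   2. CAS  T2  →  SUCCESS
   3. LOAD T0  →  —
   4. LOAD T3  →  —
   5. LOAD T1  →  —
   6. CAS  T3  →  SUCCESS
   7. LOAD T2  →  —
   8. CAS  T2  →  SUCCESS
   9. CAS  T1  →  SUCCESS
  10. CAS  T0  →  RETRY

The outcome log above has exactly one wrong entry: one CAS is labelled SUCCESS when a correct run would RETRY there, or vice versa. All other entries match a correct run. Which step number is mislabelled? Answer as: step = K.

step = 9

Re-executing:
T2 LOAD — after: cnt=4, r=4 — load
T2 CAS — after: cnt=5, r=4 — ok
T0 LOAD — after: cnt=5, r=5 — load
T3 LOAD — after: cnt=5, r=5 — load
T1 LOAD — after: cnt=5, r=5 — load
T3 CAS — after: cnt=6, r=5 — ok
T2 LOAD — after: cnt=6, r=6 — load
T2 CAS — after: cnt=7, r=6 — ok
T1 CAS — after: cnt=7, r=5 — retry
T0 CAS — after: cnt=7, r=5 — retry
Flip is step 9.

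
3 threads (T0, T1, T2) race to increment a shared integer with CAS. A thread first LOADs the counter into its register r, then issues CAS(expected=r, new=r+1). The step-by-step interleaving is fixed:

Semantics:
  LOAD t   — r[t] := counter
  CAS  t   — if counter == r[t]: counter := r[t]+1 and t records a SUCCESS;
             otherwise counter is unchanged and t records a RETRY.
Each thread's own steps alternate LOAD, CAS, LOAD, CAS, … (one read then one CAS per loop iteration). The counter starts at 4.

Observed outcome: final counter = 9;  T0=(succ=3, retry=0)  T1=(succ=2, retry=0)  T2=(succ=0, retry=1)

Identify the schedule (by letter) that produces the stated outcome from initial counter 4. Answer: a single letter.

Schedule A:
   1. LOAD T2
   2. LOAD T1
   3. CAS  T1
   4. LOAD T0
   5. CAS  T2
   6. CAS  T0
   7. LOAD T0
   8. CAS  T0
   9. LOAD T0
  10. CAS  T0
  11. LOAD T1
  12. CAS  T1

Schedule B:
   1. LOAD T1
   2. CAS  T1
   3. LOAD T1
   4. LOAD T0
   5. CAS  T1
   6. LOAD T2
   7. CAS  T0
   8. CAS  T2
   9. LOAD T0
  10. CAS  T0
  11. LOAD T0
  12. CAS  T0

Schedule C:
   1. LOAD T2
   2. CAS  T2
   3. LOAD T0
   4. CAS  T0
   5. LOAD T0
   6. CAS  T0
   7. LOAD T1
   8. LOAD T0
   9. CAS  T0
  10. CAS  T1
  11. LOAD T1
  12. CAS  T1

A

Simulating candidate A:
T2 LOAD — after: cnt=4, r=4 — load
T1 LOAD — after: cnt=4, r=4 — load
T1 CAS — after: cnt=5, r=4 — ok
T0 LOAD — after: cnt=5, r=5 — load
T2 CAS — after: cnt=5, r=4 — retry
T0 CAS — after: cnt=6, r=5 — ok
T0 LOAD — after: cnt=6, r=6 — load
T0 CAS — after: cnt=7, r=6 — ok
T0 LOAD — after: cnt=7, r=7 — load
T0 CAS — after: cnt=8, r=7 — ok
T1 LOAD — after: cnt=8, r=8 — load
T1 CAS — after: cnt=9, r=8 — ok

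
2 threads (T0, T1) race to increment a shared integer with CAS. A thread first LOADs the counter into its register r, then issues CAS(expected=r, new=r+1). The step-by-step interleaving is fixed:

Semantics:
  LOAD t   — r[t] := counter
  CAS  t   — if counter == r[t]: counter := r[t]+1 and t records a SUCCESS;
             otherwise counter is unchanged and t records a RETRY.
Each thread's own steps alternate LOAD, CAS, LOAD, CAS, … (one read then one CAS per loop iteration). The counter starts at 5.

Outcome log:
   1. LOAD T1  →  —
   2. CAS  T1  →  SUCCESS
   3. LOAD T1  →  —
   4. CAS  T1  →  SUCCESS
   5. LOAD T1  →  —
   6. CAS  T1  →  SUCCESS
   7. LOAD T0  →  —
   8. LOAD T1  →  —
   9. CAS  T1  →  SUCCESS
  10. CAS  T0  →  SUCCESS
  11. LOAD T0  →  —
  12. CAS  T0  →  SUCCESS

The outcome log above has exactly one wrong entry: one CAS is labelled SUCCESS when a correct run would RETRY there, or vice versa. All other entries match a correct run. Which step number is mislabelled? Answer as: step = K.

step = 10

Re-executing:
[1] T1.load  rd  (counter 5, T1.r 5)
[2] T1.cas  hit  (counter 6, T1.r 5)
[3] T1.load  rd  (counter 6, T1.r 6)
[4] T1.cas  hit  (counter 7, T1.r 6)
[5] T1.load  rd  (counter 7, T1.r 7)
[6] T1.cas  hit  (counter 8, T1.r 7)
[7] T0.load  rd  (counter 8, T0.r 8)
[8] T1.load  rd  (counter 8, T1.r 8)
[9] T1.cas  hit  (counter 9, T1.r 8)
[10] T0.cas  miss  (counter 9, T0.r 8)
[11] T0.load  rd  (counter 9, T0.r 9)
[12] T0.cas  hit  (counter 10, T0.r 9)
Flip is step 10.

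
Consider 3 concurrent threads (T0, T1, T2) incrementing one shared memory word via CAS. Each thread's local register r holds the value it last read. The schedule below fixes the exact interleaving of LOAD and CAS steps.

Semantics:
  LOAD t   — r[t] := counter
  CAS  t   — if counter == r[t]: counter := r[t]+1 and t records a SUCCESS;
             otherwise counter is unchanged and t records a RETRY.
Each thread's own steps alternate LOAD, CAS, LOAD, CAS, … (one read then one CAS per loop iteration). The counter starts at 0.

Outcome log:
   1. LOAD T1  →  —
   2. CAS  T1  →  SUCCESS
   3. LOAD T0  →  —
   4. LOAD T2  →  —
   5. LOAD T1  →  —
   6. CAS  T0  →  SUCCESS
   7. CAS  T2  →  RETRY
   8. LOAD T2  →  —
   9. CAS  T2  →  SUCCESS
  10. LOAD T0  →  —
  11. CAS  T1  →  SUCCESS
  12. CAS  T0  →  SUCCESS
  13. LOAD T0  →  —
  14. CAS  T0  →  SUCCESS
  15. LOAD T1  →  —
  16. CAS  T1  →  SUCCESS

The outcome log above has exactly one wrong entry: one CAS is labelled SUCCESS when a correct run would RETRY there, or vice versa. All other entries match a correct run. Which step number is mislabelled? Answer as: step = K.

step = 11

Re-executing:
[1] T1.load  rd  (counter 0, T1.r 0)
[2] T1.cas  hit  (counter 1, T1.r 0)
[3] T0.load  rd  (counter 1, T0.r 1)
[4] T2.load  rd  (counter 1, T2.r 1)
[5] T1.load  rd  (counter 1, T1.r 1)
[6] T0.cas  hit  (counter 2, T0.r 1)
[7] T2.cas  miss  (counter 2, T2.r 1)
[8] T2.load  rd  (counter 2, T2.r 2)
[9] T2.cas  hit  (counter 3, T2.r 2)
[10] T0.load  rd  (counter 3, T0.r 3)
[11] T1.cas  miss  (counter 3, T1.r 1)
[12] T0.cas  hit  (counter 4, T0.r 3)
[13] T0.load  rd  (counter 4, T0.r 4)
[14] T0.cas  hit  (counter 5, T0.r 4)
[15] T1.load  rd  (counter 5, T1.r 5)
[16] T1.cas  hit  (counter 6, T1.r 5)
Mismatch at 11.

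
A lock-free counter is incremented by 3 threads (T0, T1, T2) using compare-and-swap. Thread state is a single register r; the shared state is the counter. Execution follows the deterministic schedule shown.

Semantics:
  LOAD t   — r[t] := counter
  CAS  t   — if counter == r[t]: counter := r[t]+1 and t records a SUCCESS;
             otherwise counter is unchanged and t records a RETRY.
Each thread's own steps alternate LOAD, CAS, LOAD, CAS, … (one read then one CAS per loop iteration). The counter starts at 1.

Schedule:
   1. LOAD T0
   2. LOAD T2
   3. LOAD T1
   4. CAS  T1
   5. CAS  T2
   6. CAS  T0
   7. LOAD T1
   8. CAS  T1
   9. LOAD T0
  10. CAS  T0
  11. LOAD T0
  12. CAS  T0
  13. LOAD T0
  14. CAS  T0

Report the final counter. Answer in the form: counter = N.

step 1: T0 LOAD ⇒ load; ctr=1 reg=1
step 2: T2 LOAD ⇒ load; ctr=1 reg=1
step 3: T1 LOAD ⇒ load; ctr=1 reg=1
step 4: T1 CAS ⇒ ok; ctr=2 reg=1
step 5: T2 CAS ⇒ retry; ctr=2 reg=1
step 6: T0 CAS ⇒ retry; ctr=2 reg=1
step 7: T1 LOAD ⇒ load; ctr=2 reg=2
step 8: T1 CAS ⇒ ok; ctr=3 reg=2
step 9: T0 LOAD ⇒ load; ctr=3 reg=3
step 10: T0 CAS ⇒ ok; ctr=4 reg=3
step 11: T0 LOAD ⇒ load; ctr=4 reg=4
step 12: T0 CAS ⇒ ok; ctr=5 reg=4
step 13: T0 LOAD ⇒ load; ctr=5 reg=5
step 14: T0 CAS ⇒ ok; ctr=6 reg=5

counter = 6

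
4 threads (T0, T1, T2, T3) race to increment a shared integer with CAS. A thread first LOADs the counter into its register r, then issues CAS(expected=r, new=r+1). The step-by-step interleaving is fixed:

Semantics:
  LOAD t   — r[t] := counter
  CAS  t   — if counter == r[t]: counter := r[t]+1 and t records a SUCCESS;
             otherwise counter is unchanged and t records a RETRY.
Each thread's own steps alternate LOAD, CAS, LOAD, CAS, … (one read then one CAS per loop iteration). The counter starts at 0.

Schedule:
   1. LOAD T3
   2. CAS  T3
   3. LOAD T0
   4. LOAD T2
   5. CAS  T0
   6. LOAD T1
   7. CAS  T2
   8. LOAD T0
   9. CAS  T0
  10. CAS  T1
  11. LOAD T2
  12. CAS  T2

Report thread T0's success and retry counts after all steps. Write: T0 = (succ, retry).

T0 = (2, 0)

#1 T3 reads 0
#2 T3 CAS(0→1) writes; counter now 1
#3 T0 reads 1
#4 T2 reads 1
#5 T0 CAS(1→2) writes; counter now 2
#6 T1 reads 2
#7 T2 CAS(1→2) fails; counter now 2
#8 T0 reads 2
#9 T0 CAS(2→3) writes; counter now 3
#10 T1 CAS(2→3) fails; counter now 3
#11 T2 reads 3
#12 T2 CAS(3→4) writes; counter now 4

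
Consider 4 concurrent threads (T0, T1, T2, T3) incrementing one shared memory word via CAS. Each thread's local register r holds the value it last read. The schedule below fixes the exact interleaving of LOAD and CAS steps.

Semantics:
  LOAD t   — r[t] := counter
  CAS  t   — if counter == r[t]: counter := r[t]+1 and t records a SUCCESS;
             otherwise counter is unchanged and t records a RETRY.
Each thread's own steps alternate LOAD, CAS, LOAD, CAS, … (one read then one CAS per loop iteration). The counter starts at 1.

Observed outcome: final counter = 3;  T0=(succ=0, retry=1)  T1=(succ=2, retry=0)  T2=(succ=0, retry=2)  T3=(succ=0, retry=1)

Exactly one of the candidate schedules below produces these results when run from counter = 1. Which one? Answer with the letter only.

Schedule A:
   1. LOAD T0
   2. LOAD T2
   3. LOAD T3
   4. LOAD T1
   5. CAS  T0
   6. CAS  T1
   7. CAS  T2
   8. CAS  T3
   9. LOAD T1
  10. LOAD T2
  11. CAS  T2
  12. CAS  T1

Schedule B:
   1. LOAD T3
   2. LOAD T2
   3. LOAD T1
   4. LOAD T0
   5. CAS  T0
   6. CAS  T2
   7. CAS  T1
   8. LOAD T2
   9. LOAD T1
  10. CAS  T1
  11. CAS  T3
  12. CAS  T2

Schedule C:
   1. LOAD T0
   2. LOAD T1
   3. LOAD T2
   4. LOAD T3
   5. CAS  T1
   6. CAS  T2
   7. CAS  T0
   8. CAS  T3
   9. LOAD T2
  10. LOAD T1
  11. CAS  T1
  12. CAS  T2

Tracing schedule C:
   1) LOAD T0:  M=1  r_T0=1
   2) LOAD T1:  M=1  r_T1=1
   3) LOAD T2:  M=1  r_T2=1
   4) LOAD T3:  M=1  r_T3=1
   5) CAS  T1:  M=2  r_T1=1 ✓
   6) CAS  T2:  M=2  r_T2=1 ✗
   7) CAS  T0:  M=2  r_T0=1 ✗
   8) CAS  T3:  M=2  r_T3=1 ✗
   9) LOAD T2:  M=2  r_T2=2
  10) LOAD T1:  M=2  r_T1=2
  11) CAS  T1:  M=3  r_T1=2 ✓
  12) CAS  T2:  M=3  r_T2=2 ✗

C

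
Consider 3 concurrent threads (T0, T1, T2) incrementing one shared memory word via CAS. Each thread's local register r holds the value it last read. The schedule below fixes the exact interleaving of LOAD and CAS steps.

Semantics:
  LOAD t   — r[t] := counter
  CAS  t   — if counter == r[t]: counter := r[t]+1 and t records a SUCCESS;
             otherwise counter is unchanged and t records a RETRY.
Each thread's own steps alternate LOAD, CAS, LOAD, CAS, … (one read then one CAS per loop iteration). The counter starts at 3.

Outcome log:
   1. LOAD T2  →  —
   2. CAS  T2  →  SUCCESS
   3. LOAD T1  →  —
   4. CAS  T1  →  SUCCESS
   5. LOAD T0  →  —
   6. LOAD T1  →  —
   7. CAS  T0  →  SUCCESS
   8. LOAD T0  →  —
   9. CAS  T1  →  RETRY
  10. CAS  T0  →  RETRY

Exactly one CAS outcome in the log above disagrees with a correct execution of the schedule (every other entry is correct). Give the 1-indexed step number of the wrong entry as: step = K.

step = 10

Correct run:
[1] T2.load  rd  (counter 3, T2.r 3)
[2] T2.cas  hit  (counter 4, T2.r 3)
[3] T1.load  rd  (counter 4, T1.r 4)
[4] T1.cas  hit  (counter 5, T1.r 4)
[5] T0.load  rd  (counter 5, T0.r 5)
[6] T1.load  rd  (counter 5, T1.r 5)
[7] T0.cas  hit  (counter 6, T0.r 5)
[8] T0.load  rd  (counter 6, T0.r 6)
[9] T1.cas  miss  (counter 6, T1.r 5)
[10] T0.cas  hit  (counter 7, T0.r 6)
Mismatch at 10.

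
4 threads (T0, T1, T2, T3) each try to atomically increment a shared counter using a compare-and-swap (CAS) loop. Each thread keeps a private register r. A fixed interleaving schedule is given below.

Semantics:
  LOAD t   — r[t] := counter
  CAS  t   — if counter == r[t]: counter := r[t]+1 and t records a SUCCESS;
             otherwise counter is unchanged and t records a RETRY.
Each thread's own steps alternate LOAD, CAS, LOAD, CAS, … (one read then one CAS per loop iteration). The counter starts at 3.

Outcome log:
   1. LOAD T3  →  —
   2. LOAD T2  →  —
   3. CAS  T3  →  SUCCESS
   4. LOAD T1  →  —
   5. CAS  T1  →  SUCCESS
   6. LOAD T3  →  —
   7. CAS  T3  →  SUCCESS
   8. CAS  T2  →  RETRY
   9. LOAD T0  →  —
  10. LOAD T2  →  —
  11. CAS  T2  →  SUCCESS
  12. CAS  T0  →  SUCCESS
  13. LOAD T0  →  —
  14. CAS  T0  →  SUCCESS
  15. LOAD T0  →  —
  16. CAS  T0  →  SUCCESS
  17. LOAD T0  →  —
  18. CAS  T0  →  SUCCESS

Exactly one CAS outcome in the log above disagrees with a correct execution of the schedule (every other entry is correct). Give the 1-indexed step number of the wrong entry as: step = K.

Reference trace:
#1 T3 reads 3
#2 T2 reads 3
#3 T3 CAS(3→4) writes; counter now 4
#4 T1 reads 4
#5 T1 CAS(4→5) writes; counter now 5
#6 T3 reads 5
#7 T3 CAS(5→6) writes; counter now 6
#8 T2 CAS(3→4) fails; counter now 6
#9 T0 reads 6
#10 T2 reads 6
#11 T2 CAS(6→7) writes; counter now 7
#12 T0 CAS(6→7) fails; counter now 7
#13 T0 reads 7
#14 T0 CAS(7→8) writes; counter now 8
#15 T0 reads 8
#16 T0 CAS(8→9) writes; counter now 9
#17 T0 reads 9
#18 T0 CAS(9→10) writes; counter now 10
Flip is step 12.

step = 12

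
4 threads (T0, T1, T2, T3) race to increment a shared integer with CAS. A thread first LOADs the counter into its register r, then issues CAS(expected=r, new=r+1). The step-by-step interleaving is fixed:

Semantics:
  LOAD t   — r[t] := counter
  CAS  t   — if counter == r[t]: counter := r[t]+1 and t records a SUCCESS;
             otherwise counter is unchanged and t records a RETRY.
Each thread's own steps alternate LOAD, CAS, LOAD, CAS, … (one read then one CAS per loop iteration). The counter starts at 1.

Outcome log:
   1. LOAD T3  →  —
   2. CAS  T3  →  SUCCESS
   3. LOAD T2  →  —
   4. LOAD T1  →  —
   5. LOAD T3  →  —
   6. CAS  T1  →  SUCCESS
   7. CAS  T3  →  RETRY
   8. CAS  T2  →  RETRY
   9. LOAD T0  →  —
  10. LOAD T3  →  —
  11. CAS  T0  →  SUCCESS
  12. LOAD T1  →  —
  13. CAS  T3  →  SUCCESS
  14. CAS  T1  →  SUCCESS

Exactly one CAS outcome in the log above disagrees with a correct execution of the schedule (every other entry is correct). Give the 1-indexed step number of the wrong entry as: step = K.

step = 13

Correct run:
#1 T3 reads 1
#2 T3 CAS(1→2) writes; counter now 2
#3 T2 reads 2
#4 T1 reads 2
#5 T3 reads 2
#6 T1 CAS(2→3) writes; counter now 3
#7 T3 CAS(2→3) fails; counter now 3
#8 T2 CAS(2→3) fails; counter now 3
#9 T0 reads 3
#10 T3 reads 3
#11 T0 CAS(3→4) writes; counter now 4
#12 T1 reads 4
#13 T3 CAS(3→4) fails; counter now 4
#14 T1 CAS(4→5) writes; counter now 5
Mismatch at 13.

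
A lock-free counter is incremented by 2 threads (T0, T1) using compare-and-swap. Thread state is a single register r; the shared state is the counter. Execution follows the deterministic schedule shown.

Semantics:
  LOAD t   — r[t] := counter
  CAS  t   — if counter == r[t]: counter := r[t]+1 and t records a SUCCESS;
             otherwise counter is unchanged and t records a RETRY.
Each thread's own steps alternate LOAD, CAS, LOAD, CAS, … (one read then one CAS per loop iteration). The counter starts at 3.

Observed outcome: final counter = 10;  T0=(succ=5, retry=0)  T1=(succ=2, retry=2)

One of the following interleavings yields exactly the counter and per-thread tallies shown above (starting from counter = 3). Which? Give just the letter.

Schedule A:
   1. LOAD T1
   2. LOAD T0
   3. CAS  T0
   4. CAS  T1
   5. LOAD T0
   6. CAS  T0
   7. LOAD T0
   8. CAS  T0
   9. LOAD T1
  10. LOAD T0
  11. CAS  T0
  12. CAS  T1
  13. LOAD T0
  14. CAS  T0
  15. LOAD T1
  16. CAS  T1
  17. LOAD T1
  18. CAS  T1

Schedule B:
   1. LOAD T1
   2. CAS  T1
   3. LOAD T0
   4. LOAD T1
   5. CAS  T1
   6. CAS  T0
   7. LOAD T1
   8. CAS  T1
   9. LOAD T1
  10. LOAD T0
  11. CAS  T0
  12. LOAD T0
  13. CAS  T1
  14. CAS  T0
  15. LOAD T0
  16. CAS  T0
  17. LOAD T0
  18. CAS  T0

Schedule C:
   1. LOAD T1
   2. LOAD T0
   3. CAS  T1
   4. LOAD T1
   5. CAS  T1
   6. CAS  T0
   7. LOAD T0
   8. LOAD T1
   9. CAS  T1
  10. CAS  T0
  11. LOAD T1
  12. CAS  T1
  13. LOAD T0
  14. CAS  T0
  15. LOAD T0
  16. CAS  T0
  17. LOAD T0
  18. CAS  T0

Tracing schedule A:
1. LOAD T1 → mem=3 r[T1]=3 [LOAD]
2. LOAD T0 → mem=3 r[T0]=3 [LOAD]
3. CAS T0 → mem=4 r[T0]=3 [OK]
4. CAS T1 → mem=4 r[T1]=3 [RETRY]
5. LOAD T0 → mem=4 r[T0]=4 [LOAD]
6. CAS T0 → mem=5 r[T0]=4 [OK]
7. LOAD T0 → mem=5 r[T0]=5 [LOAD]
8. CAS T0 → mem=6 r[T0]=5 [OK]
9. LOAD T1 → mem=6 r[T1]=6 [LOAD]
10. LOAD T0 → mem=6 r[T0]=6 [LOAD]
11. CAS T0 → mem=7 r[T0]=6 [OK]
12. CAS T1 → mem=7 r[T1]=6 [RETRY]
13. LOAD T0 → mem=7 r[T0]=7 [LOAD]
14. CAS T0 → mem=8 r[T0]=7 [OK]
15. LOAD T1 → mem=8 r[T1]=8 [LOAD]
16. CAS T1 → mem=9 r[T1]=8 [OK]
17. LOAD T1 → mem=9 r[T1]=9 [LOAD]
18. CAS T1 → mem=10 r[T1]=9 [OK]

A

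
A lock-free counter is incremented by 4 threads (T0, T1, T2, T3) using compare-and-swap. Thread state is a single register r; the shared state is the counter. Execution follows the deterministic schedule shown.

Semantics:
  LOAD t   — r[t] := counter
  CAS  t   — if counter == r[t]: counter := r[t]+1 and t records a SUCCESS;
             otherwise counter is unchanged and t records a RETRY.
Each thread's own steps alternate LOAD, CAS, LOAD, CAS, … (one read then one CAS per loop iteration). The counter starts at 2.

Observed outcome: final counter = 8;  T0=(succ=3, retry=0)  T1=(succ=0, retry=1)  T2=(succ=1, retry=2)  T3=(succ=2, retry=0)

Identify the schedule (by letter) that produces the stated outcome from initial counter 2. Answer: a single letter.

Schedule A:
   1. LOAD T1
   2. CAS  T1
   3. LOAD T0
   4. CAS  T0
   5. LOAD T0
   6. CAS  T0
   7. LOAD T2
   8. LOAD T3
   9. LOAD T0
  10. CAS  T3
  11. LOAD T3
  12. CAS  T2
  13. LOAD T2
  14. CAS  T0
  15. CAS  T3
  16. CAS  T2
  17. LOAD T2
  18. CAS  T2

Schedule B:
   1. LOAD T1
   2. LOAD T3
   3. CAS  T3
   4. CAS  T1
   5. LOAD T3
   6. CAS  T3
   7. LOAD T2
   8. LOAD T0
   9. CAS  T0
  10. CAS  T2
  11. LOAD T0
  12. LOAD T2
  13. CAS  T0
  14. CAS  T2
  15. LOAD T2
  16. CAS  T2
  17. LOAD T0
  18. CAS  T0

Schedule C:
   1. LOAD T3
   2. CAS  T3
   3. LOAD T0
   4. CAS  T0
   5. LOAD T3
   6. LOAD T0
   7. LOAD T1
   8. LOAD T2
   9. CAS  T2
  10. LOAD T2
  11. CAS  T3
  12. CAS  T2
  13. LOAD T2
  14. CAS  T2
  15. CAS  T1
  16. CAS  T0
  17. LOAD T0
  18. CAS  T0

B

Simulating candidate B:
T1 LOAD — after: cnt=2, r=2 — load
T3 LOAD — after: cnt=2, r=2 — load
T3 CAS — after: cnt=3, r=2 — ok
T1 CAS — after: cnt=3, r=2 — retry
T3 LOAD — after: cnt=3, r=3 — load
T3 CAS — after: cnt=4, r=3 — ok
T2 LOAD — after: cnt=4, r=4 — load
T0 LOAD — after: cnt=4, r=4 — load
T0 CAS — after: cnt=5, r=4 — ok
T2 CAS — after: cnt=5, r=4 — retry
T0 LOAD — after: cnt=5, r=5 — load
T2 LOAD — after: cnt=5, r=5 — load
T0 CAS — after: cnt=6, r=5 — ok
T2 CAS — after: cnt=6, r=5 — retry
T2 LOAD — after: cnt=6, r=6 — load
T2 CAS — after: cnt=7, r=6 — ok
T0 LOAD — after: cnt=7, r=7 — load
T0 CAS — after: cnt=8, r=7 — ok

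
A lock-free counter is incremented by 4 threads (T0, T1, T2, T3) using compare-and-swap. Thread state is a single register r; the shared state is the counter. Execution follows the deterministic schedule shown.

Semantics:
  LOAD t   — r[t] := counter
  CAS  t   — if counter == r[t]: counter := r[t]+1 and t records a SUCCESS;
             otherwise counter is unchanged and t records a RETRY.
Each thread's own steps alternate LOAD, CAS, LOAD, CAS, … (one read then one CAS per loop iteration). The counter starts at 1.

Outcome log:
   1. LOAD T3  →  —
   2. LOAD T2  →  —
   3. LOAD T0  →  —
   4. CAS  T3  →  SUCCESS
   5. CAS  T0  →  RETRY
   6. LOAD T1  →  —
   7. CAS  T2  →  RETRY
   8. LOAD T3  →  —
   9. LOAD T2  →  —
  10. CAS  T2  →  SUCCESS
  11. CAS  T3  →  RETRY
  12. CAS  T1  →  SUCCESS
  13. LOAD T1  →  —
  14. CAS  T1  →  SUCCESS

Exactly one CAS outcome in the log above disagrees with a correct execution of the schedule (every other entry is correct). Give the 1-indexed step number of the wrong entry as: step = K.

step = 12

Re-executing:
#1 T3 reads 1
#2 T2 reads 1
#3 T0 reads 1
#4 T3 CAS(1→2) writes; counter now 2
#5 T0 CAS(1→2) fails; counter now 2
#6 T1 reads 2
#7 T2 CAS(1→2) fails; counter now 2
#8 T3 reads 2
#9 T2 reads 2
#10 T2 CAS(2→3) writes; counter now 3
#11 T3 CAS(2→3) fails; counter now 3
#12 T1 CAS(2→3) fails; counter now 3
#13 T1 reads 3
#14 T1 CAS(3→4) writes; counter now 4
Log disagrees first at step 12.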